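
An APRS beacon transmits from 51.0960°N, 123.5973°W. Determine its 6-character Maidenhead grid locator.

CO81ec

Offset from 180°W / 90°S: lon 56.4027°, lat 141.0960°.
Field (20°×10°, letters A–R): 56.4027/20 → 2 → C, 141.0960/10 → 14 → O; chars CO.
Square (2°×1°, digits 0–9): 16.4027/2 → 8, 1.0960/1 → 1; chars 81.
Subsquare (5′×2.5′, letters a–x): 0.4027/0.0833333 → 4 → e, 0.0960/0.0416667 → 2 → c; chars ec.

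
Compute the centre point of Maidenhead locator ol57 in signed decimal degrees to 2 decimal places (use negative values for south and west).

Field O=14, L=11: +14·20° lon, +11·10° lat → SW at lon 100°, lat 20°.
Square 5, 7: +5·2° lon, +7·1° lat → SW at lon 110°, lat 27°.
Cell spans 2° lon × 1° lat. Centre is SW corner plus half of each.
latitude 27.50, longitude 111.00.

27.50, 111.00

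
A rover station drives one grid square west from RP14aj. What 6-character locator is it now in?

RP04xj

Longitude subsquare a = 0; −1 → -1, wraps to 23 = x, carry into square.
Longitude square 1; −1 → 0.
The latitude characters are unchanged.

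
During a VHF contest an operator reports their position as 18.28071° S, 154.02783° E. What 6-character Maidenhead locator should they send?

Shift to the Maidenhead origin (180°W, 90°S): lon 334.0278, lat 71.7193.
Field: 334.0278/20 → 16 → Q, 71.7193/10 → 7 → H; chars QH.
Square: 14.0278/2 → 7, 1.7193/1 → 1; chars 71.
Subsquare: 0.0278/0.0833333 → 0 → a, 0.7193/0.0416667 → 17 → r; chars ar.

QH71ar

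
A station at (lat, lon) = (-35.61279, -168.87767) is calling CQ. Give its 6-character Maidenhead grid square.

Add 180° to longitude and 90° to latitude: 11.1223, 54.3872.
Field (20°×10°, letters A–R): 11.1223/20 → 0 → A, 54.3872/10 → 5 → F; chars AF.
Square (2°×1°, digits 0–9): 11.1223/2 → 5, 4.3872/1 → 4; chars 54.
Subsquare (5′×2.5′, letters a–x): 1.1223/0.0833333 → 13 → n, 0.3872/0.0416667 → 9 → j; chars nj.

AF54nj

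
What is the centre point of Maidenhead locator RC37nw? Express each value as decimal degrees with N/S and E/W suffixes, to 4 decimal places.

62.0625° S, 167.1250° E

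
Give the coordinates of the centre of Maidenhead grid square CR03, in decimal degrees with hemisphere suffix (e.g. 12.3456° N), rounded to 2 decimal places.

83.50° N, 139.00° W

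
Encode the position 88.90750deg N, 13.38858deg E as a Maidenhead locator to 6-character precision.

Offset from 180°W / 90°S: lon 193.3886°, lat 178.9075°.
Field: lon ⌊193.3886/20⌋ = 9 → J; lat ⌊178.9075/10⌋ = 17 → R.
Square: lon ⌊13.3886/2⌋ = 6; lat ⌊8.9075/1⌋ = 8.
Subsquare: lon ⌊1.3886/0.0833333⌋ = 16 → q; lat ⌊0.9075/0.0416667⌋ = 21 → v.

JR68qv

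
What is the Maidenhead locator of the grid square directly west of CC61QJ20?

CC61qj10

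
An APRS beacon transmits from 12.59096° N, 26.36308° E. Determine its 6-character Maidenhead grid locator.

KK32eo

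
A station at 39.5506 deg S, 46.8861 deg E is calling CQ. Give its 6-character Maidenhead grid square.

LF30kk

Add 180° to longitude and 90° to latitude: 226.8861, 50.4494.
Field: 226.8861/20 → 11 → L, 50.4494/10 → 5 → F; chars LF.
Square: 6.8861/2 → 3, 0.4494/1 → 0; chars 30.
Subsquare: 0.8861/0.0833333 → 10 → k, 0.4494/0.0416667 → 10 → k; chars kk.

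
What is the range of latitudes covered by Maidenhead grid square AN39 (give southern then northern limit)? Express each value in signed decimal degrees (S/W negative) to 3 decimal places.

Field A=0, N=13: +0·20° lon, +13·10° lat → SW at lon -180°, lat 40°.
Square 3, 9: +3·2° lon, +9·1° lat → SW at lon -174°, lat 49°.
Cell spans 2° lon × 1° lat.
south 49.000, north 50.000.

49.000, 50.000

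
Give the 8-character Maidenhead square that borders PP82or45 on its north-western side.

PP82or36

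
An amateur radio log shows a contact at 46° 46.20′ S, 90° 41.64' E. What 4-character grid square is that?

NE53

Add 180° to longitude and 90° to latitude: 270.69, 43.23.
Field: lon ⌊270.69/20⌋ = 13 → N; lat ⌊43.23/10⌋ = 4 → E.
Square: lon ⌊10.69/2⌋ = 5; lat ⌊3.23/1⌋ = 3.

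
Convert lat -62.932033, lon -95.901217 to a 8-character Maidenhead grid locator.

Offset from 180°W / 90°S: lon 84.09878°, lat 27.06797°.
Field (20°×10°, letters A–R): lon ⌊84.09878/20⌋ = 4 → E; lat ⌊27.06797/10⌋ = 2 → C.
Square (2°×1°, digits 0–9): lon ⌊4.09878/2⌋ = 2; lat ⌊7.06797/1⌋ = 7.
Subsquare (5′×2.5′, letters a–x): lon ⌊0.09878/0.0833333⌋ = 1 → b; lat ⌊0.06797/0.0416667⌋ = 1 → b.
Extended square (30″×15″, digits 0–9): lon ⌊0.01545/0.00833333⌋ = 1; lat ⌊0.02630/0.00416667⌋ = 6.

EC27bb16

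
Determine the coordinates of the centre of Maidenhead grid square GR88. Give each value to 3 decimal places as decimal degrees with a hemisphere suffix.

88.500° N, 43.000° W

Field G=6, R=17: +6·20° lon, +17·10° lat → SW at lon -60°, lat 80°.
Square 8, 8: +8·2° lon, +8·1° lat → SW at lon -44°, lat 88°.
Cell spans 2° lon × 1° lat. Centre is SW corner plus half of each.
latitude 88.500° N, longitude 43.000° W.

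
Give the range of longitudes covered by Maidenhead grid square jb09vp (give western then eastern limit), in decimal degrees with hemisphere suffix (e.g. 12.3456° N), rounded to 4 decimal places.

1.7500° E, 1.8333° E

Field J=9, B=1: +9·20° lon, +1·10° lat → SW at lon 0°, lat -80°.
Square 0, 9: +0·2° lon, +9·1° lat → SW at lon 0°, lat -71°.
Subsquare v=21, p=15: +21·0.0833333° lon, +15·0.0416667° lat → SW at lon 1.75°, lat -70.375°.
Cell spans 0.0833333° lon × 0.0416667° lat.
west 1.7500° E, east 1.8333° E.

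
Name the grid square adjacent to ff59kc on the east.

FF59lc

Longitude subsquare k = 10; +1 → 11 = l.
The latitude characters are unchanged.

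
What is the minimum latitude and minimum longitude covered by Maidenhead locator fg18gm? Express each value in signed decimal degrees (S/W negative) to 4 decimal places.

-21.5000, -77.5000

Field F=5, G=6: +5·20° lon, +6·10° lat → SW at lon -80°, lat -30°.
Square 1, 8: +1·2° lon, +8·1° lat → SW at lon -78°, lat -22°.
Subsquare g=6, m=12: +6·0.0833333° lon, +12·0.0416667° lat → SW at lon -77.5°, lat -21.5°.
latitude -21.5000, longitude -77.5000.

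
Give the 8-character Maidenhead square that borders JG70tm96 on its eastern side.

JG70um06

Longitude extended square 9; +1 → 10, wraps to 0, carry into subsquare.
Longitude subsquare t = 19; +1 → 20 = u.
The latitude characters are unchanged.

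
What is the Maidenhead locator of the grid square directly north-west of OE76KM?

Longitude subsquare k = 10; −1 → 9 = j.
Latitude subsquare m = 12; +1 → 13 = n.

OE76jn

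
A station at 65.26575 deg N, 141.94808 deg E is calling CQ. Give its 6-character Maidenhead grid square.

QP05xg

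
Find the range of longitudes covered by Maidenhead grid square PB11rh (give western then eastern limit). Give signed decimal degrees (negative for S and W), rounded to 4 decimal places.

Field P=15, B=1: +15·20° lon, +1·10° lat → SW at lon 120°, lat -80°.
Square 1, 1: +1·2° lon, +1·1° lat → SW at lon 122°, lat -79°.
Subsquare r=17, h=7: +17·0.0833333° lon, +7·0.0416667° lat → SW at lon 123.417°, lat -78.7083°.
Cell spans 0.0833333° lon × 0.0416667° lat.
west 123.4167, east 123.5000.

123.4167, 123.5000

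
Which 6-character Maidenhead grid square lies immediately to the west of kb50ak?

Longitude subsquare a = 0; −1 → -1, wraps to 23 = x, carry into square.
Longitude square 5; −1 → 4.
The latitude characters are unchanged.

KB40xk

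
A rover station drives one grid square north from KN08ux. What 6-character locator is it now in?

Latitude subsquare x = 23; +1 → 24, wraps to 0 = a, carry into square.
Latitude square 8; +1 → 9.
The longitude characters are unchanged.

KN09ua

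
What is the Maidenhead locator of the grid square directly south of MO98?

Latitude square 8; −1 → 7.
The longitude characters are unchanged.

MO97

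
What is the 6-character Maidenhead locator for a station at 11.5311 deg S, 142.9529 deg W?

BH88ml

Offset from 180°W / 90°S: lon 37.0471°, lat 78.4689°.
Field (20°×10°, letters A–R): lon ⌊37.0471/20⌋ = 1 → B; lat ⌊78.4689/10⌋ = 7 → H.
Square (2°×1°, digits 0–9): lon ⌊17.0471/2⌋ = 8; lat ⌊8.4689/1⌋ = 8.
Subsquare (5′×2.5′, letters a–x): lon ⌊1.0471/0.0833333⌋ = 12 → m; lat ⌊0.4689/0.0416667⌋ = 11 → l.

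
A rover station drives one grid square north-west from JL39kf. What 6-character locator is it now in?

JL39jg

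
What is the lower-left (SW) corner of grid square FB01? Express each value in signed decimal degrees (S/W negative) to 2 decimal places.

Field F=5, B=1: +5·20° lon, +1·10° lat → SW at lon -80°, lat -80°.
Square 0, 1: +0·2° lon, +1·1° lat → SW at lon -80°, lat -79°.
latitude -79.00, longitude -80.00.

-79.00, -80.00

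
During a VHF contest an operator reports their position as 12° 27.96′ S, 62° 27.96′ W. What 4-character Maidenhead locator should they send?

FH87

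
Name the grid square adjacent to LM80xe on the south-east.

LM90ad

Longitude subsquare x = 23; +1 → 24, wraps to 0 = a, carry into square.
Longitude square 8; +1 → 9.
Latitude subsquare e = 4; −1 → 3 = d.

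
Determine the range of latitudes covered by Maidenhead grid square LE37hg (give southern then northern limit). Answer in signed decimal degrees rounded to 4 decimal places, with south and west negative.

Field L=11, E=4: +11·20° lon, +4·10° lat → SW at lon 40°, lat -50°.
Square 3, 7: +3·2° lon, +7·1° lat → SW at lon 46°, lat -43°.
Subsquare h=7, g=6: +7·0.0833333° lon, +6·0.0416667° lat → SW at lon 46.5833°, lat -42.75°.
Cell spans 0.0833333° lon × 0.0416667° lat.
south -42.7500, north -42.7083.

-42.7500, -42.7083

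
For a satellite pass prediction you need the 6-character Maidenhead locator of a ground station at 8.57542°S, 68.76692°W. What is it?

FI51ok

Shift to the Maidenhead origin (180°W, 90°S): lon 111.2331, lat 81.4246.
Field: lon ⌊111.2331/20⌋ = 5 → F; lat ⌊81.4246/10⌋ = 8 → I.
Square: lon ⌊11.2331/2⌋ = 5; lat ⌊1.4246/1⌋ = 1.
Subsquare: lon ⌊1.2331/0.0833333⌋ = 14 → o; lat ⌊0.4246/0.0416667⌋ = 10 → k.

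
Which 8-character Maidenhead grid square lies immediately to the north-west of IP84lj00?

Longitude extended square 0; −1 → -1, wraps to 9, carry into subsquare.
Longitude subsquare l = 11; −1 → 10 = k.
Latitude extended square 0; +1 → 1.

IP84kj91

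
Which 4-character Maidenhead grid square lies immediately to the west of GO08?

FO98

Longitude square 0; −1 → -1, wraps to 9, carry into field.
Longitude field G = 6; −1 → 5 = F.
The latitude characters are unchanged.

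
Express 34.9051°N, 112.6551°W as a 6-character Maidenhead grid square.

DM34qv

Offset from 180°W / 90°S: lon 67.3449°, lat 124.9051°.
Field: lon ⌊67.3449/20⌋ = 3 → D; lat ⌊124.9051/10⌋ = 12 → M.
Square: lon ⌊7.3449/2⌋ = 3; lat ⌊4.9051/1⌋ = 4.
Subsquare: lon ⌊1.3449/0.0833333⌋ = 16 → q; lat ⌊0.9051/0.0416667⌋ = 21 → v.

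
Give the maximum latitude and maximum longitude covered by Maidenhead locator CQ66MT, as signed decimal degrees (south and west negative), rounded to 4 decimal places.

Field C=2, Q=16: +2·20° lon, +16·10° lat → SW at lon -140°, lat 70°.
Square 6, 6: +6·2° lon, +6·1° lat → SW at lon -128°, lat 76°.
Subsquare m=12, t=19: +12·0.0833333° lon, +19·0.0416667° lat → SW at lon -127°, lat 76.7917°.
Cell spans 0.0833333° lon × 0.0416667° lat. NE corner is SW corner plus one full cell.
latitude 76.8333, longitude -126.9167.

76.8333, -126.9167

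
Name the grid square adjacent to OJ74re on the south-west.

OJ74qd

Longitude subsquare r = 17; −1 → 16 = q.
Latitude subsquare e = 4; −1 → 3 = d.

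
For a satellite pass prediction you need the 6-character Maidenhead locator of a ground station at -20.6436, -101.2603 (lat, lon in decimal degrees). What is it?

DG99ii

Add 180° to longitude and 90° to latitude: 78.7397, 69.3564.
Field (20°×10°, letters A–R): 78.7397/20 → 3 → D, 69.3564/10 → 6 → G; chars DG.
Square (2°×1°, digits 0–9): 18.7397/2 → 9, 9.3564/1 → 9; chars 99.
Subsquare (5′×2.5′, letters a–x): 0.7397/0.0833333 → 8 → i, 0.3564/0.0416667 → 8 → i; chars ii.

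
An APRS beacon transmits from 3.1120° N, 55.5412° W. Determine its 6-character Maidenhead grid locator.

Offset from 180°W / 90°S: lon 124.4588°, lat 93.1120°.
Field: 124.4588/20 → 6 → G, 93.1120/10 → 9 → J; chars GJ.
Square: 4.4588/2 → 2, 3.1120/1 → 3; chars 23.
Subsquare: 0.4588/0.0833333 → 5 → f, 0.1120/0.0416667 → 2 → c; chars fc.

GJ23fc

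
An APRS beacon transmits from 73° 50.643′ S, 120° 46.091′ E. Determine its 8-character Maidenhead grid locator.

PB06jd27

Add 180° to longitude and 90° to latitude: 300.76818, 16.15595.
Field: 300.76818/20 → 15 → P, 16.15595/10 → 1 → B; chars PB.
Square: 0.76818/2 → 0, 6.15595/1 → 6; chars 06.
Subsquare: 0.76818/0.0833333 → 9 → j, 0.15595/0.0416667 → 3 → d; chars jd.
Extended square: 0.01818/0.00833333 → 2, 0.03095/0.00416667 → 7; chars 27.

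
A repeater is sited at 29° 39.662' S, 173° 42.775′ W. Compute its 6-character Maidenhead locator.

AG30di

Add 180° to longitude and 90° to latitude: 6.2871, 60.3390.
Field (20°×10°, letters A–R): lon ⌊6.2871/20⌋ = 0 → A; lat ⌊60.3390/10⌋ = 6 → G.
Square (2°×1°, digits 0–9): lon ⌊6.2871/2⌋ = 3; lat ⌊0.3390/1⌋ = 0.
Subsquare (5′×2.5′, letters a–x): lon ⌊0.2871/0.0833333⌋ = 3 → d; lat ⌊0.3390/0.0416667⌋ = 8 → i.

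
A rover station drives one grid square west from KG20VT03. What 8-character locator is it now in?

KG20ut93

Longitude extended square 0; −1 → -1, wraps to 9, carry into subsquare.
Longitude subsquare v = 21; −1 → 20 = u.
The latitude characters are unchanged.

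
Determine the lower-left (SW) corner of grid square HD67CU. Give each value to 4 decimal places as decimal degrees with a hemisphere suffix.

Field H=7, D=3: +7·20° lon, +3·10° lat → SW at lon -40°, lat -60°.
Square 6, 7: +6·2° lon, +7·1° lat → SW at lon -28°, lat -53°.
Subsquare c=2, u=20: +2·0.0833333° lon, +20·0.0416667° lat → SW at lon -27.8333°, lat -52.1667°.
latitude 52.1667° S, longitude 27.8333° W.

52.1667° S, 27.8333° W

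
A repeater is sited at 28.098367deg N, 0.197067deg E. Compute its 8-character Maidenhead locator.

Shift to the Maidenhead origin (180°W, 90°S): lon 180.19707, lat 118.09837.
Field: 180.19707/20 → 9 → J, 118.09837/10 → 11 → L; chars JL.
Square: 0.19707/2 → 0, 8.09837/1 → 8; chars 08.
Subsquare: 0.19707/0.0833333 → 2 → c, 0.09837/0.0416667 → 2 → c; chars cc.
Extended square: 0.03040/0.00833333 → 3, 0.01503/0.00416667 → 3; chars 33.

JL08cc33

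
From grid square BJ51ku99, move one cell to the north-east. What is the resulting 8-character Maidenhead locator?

BJ51lv00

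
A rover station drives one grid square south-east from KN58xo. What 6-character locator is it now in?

Longitude subsquare x = 23; +1 → 24, wraps to 0 = a, carry into square.
Longitude square 5; +1 → 6.
Latitude subsquare o = 14; −1 → 13 = n.

KN68an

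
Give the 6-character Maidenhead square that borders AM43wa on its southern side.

AM42wx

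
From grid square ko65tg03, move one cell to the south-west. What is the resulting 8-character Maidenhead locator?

KO65sg92

Longitude extended square 0; −1 → -1, wraps to 9, carry into subsquare.
Longitude subsquare t = 19; −1 → 18 = s.
Latitude extended square 3; −1 → 2.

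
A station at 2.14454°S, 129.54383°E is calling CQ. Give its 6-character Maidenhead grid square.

PI47su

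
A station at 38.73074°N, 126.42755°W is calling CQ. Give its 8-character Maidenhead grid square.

Add 180° to longitude and 90° to latitude: 53.57245, 128.73074.
Field: lon ⌊53.57245/20⌋ = 2 → C; lat ⌊128.73074/10⌋ = 12 → M.
Square: lon ⌊13.57245/2⌋ = 6; lat ⌊8.73074/1⌋ = 8.
Subsquare: lon ⌊1.57245/0.0833333⌋ = 18 → s; lat ⌊0.73074/0.0416667⌋ = 17 → r.
Extended square: lon ⌊0.07245/0.00833333⌋ = 8; lat ⌊0.02241/0.00416667⌋ = 5.

CM68sr85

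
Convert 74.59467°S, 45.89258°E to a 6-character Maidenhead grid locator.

Shift to the Maidenhead origin (180°W, 90°S): lon 225.8926, lat 15.4053.
Field: lon ⌊225.8926/20⌋ = 11 → L; lat ⌊15.4053/10⌋ = 1 → B.
Square: lon ⌊5.8926/2⌋ = 2; lat ⌊5.4053/1⌋ = 5.
Subsquare: lon ⌊1.8926/0.0833333⌋ = 22 → w; lat ⌊0.4053/0.0416667⌋ = 9 → j.

LB25wj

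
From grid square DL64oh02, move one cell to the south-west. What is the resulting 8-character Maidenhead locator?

Longitude extended square 0; −1 → -1, wraps to 9, carry into subsquare.
Longitude subsquare o = 14; −1 → 13 = n.
Latitude extended square 2; −1 → 1.

DL64nh91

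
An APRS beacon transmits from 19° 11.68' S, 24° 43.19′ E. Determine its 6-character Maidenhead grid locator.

Add 180° to longitude and 90° to latitude: 204.7198, 70.8053.
Field: 204.7198/20 → 10 → K, 70.8053/10 → 7 → H; chars KH.
Square: 4.7198/2 → 2, 0.8053/1 → 0; chars 20.
Subsquare: 0.7198/0.0833333 → 8 → i, 0.8053/0.0416667 → 19 → t; chars it.

KH20it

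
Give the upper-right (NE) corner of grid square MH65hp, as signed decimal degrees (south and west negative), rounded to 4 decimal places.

-14.3333, 72.6667

Field M=12, H=7: +12·20° lon, +7·10° lat → SW at lon 60°, lat -20°.
Square 6, 5: +6·2° lon, +5·1° lat → SW at lon 72°, lat -15°.
Subsquare h=7, p=15: +7·0.0833333° lon, +15·0.0416667° lat → SW at lon 72.5833°, lat -14.375°.
Cell spans 0.0833333° lon × 0.0416667° lat. NE corner is SW corner plus one full cell.
latitude -14.3333, longitude 72.6667.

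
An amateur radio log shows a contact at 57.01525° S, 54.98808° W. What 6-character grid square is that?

Add 180° to longitude and 90° to latitude: 125.0119, 32.9847.
Field: 125.0119/20 → 6 → G, 32.9847/10 → 3 → D; chars GD.
Square: 5.0119/2 → 2, 2.9847/1 → 2; chars 22.
Subsquare: 1.0119/0.0833333 → 12 → m, 0.9847/0.0416667 → 23 → x; chars mx.

GD22mx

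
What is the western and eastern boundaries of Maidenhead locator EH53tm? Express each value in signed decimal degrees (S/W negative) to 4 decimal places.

Field E=4, H=7: +4·20° lon, +7·10° lat → SW at lon -100°, lat -20°.
Square 5, 3: +5·2° lon, +3·1° lat → SW at lon -90°, lat -17°.
Subsquare t=19, m=12: +19·0.0833333° lon, +12·0.0416667° lat → SW at lon -88.4167°, lat -16.5°.
Cell spans 0.0833333° lon × 0.0416667° lat.
west -88.4167, east -88.3333.

-88.4167, -88.3333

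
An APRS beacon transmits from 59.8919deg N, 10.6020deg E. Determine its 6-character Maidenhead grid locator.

JO59hv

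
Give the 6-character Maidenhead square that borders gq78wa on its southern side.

GQ77wx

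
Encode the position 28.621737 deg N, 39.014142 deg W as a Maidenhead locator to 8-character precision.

HL08lo89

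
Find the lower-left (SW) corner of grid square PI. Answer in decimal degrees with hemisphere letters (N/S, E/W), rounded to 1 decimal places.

10.0° S, 120.0° E

Field P=15, I=8: +15·20° lon, +8·10° lat → SW at lon 120°, lat -10°.
latitude 10.0° S, longitude 120.0° E.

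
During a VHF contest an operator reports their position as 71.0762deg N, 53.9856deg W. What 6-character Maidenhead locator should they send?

GQ31ab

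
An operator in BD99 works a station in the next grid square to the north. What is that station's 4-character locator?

Latitude square 9; +1 → 10, wraps to 0, carry into field.
Latitude field D = 3; +1 → 4 = E.
The longitude characters are unchanged.

BE90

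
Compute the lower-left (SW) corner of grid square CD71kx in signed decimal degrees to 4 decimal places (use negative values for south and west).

Field C=2, D=3: +2·20° lon, +3·10° lat → SW at lon -140°, lat -60°.
Square 7, 1: +7·2° lon, +1·1° lat → SW at lon -126°, lat -59°.
Subsquare k=10, x=23: +10·0.0833333° lon, +23·0.0416667° lat → SW at lon -125.167°, lat -58.0417°.
latitude -58.0417, longitude -125.1667.

-58.0417, -125.1667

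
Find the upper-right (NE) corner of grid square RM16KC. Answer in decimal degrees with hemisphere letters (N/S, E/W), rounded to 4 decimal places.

36.1250° N, 162.9167° E

Field R=17, M=12: +17·20° lon, +12·10° lat → SW at lon 160°, lat 30°.
Square 1, 6: +1·2° lon, +6·1° lat → SW at lon 162°, lat 36°.
Subsquare k=10, c=2: +10·0.0833333° lon, +2·0.0416667° lat → SW at lon 162.833°, lat 36.0833°.
Cell spans 0.0833333° lon × 0.0416667° lat. NE corner is SW corner plus one full cell.
latitude 36.1250° N, longitude 162.9167° E.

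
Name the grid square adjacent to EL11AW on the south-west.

EL01xv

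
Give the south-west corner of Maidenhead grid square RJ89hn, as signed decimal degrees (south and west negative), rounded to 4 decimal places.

9.5417, 176.5833

Field R=17, J=9: +17·20° lon, +9·10° lat → SW at lon 160°, lat 0°.
Square 8, 9: +8·2° lon, +9·1° lat → SW at lon 176°, lat 9°.
Subsquare h=7, n=13: +7·0.0833333° lon, +13·0.0416667° lat → SW at lon 176.583°, lat 9.54167°.
latitude 9.5417, longitude 176.5833.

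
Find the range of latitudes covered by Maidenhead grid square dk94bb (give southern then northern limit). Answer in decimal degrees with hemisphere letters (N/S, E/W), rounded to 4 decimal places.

14.0417° N, 14.0833° N

Field D=3, K=10: +3·20° lon, +10·10° lat → SW at lon -120°, lat 10°.
Square 9, 4: +9·2° lon, +4·1° lat → SW at lon -102°, lat 14°.
Subsquare b=1, b=1: +1·0.0833333° lon, +1·0.0416667° lat → SW at lon -101.917°, lat 14.0417°.
Cell spans 0.0833333° lon × 0.0416667° lat.
south 14.0417° N, north 14.0833° N.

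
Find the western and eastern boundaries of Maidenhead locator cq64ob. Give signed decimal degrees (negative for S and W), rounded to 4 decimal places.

Field C=2, Q=16: +2·20° lon, +16·10° lat → SW at lon -140°, lat 70°.
Square 6, 4: +6·2° lon, +4·1° lat → SW at lon -128°, lat 74°.
Subsquare o=14, b=1: +14·0.0833333° lon, +1·0.0416667° lat → SW at lon -126.833°, lat 74.0417°.
Cell spans 0.0833333° lon × 0.0416667° lat.
west -126.8333, east -126.7500.

-126.8333, -126.7500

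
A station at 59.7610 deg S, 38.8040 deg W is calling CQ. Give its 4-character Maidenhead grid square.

Add 180° to longitude and 90° to latitude: 141.20, 30.24.
Field: 141.20/20 → 7 → H, 30.24/10 → 3 → D; chars HD.
Square: 1.20/2 → 0, 0.24/1 → 0; chars 00.

HD00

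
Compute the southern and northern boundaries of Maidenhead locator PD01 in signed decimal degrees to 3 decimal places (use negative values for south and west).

Field P=15, D=3: +15·20° lon, +3·10° lat → SW at lon 120°, lat -60°.
Square 0, 1: +0·2° lon, +1·1° lat → SW at lon 120°, lat -59°.
Cell spans 2° lon × 1° lat.
south -59.000, north -58.000.

-59.000, -58.000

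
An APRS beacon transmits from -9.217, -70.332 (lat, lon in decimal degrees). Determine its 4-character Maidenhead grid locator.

FI40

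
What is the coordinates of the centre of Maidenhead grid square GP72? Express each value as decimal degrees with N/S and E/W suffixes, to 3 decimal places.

62.500° N, 45.000° W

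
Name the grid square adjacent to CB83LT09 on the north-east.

Longitude extended square 0; +1 → 1.
Latitude extended square 9; +1 → 10, wraps to 0, carry into subsquare.
Latitude subsquare t = 19; +1 → 20 = u.

CB83lu10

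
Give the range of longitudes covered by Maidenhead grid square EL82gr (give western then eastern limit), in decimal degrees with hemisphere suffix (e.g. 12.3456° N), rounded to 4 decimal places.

83.5000° W, 83.4167° W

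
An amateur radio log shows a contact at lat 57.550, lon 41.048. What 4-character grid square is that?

LO07

Add 180° to longitude and 90° to latitude: 221.05, 147.55.
Field: lon ⌊221.05/20⌋ = 11 → L; lat ⌊147.55/10⌋ = 14 → O.
Square: lon ⌊1.05/2⌋ = 0; lat ⌊7.55/1⌋ = 7.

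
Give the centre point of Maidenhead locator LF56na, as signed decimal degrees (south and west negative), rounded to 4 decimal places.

Field L=11, F=5: +11·20° lon, +5·10° lat → SW at lon 40°, lat -40°.
Square 5, 6: +5·2° lon, +6·1° lat → SW at lon 50°, lat -34°.
Subsquare n=13, a=0: +13·0.0833333° lon, +0·0.0416667° lat → SW at lon 51.0833°, lat -34°.
Cell spans 0.0833333° lon × 0.0416667° lat. Centre is SW corner plus half of each.
latitude -33.9792, longitude 51.1250.

-33.9792, 51.1250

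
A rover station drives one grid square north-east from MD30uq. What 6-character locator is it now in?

MD30vr

Longitude subsquare u = 20; +1 → 21 = v.
Latitude subsquare q = 16; +1 → 17 = r.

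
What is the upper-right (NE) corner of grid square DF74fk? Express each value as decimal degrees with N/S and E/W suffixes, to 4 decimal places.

35.5417° S, 105.5000° W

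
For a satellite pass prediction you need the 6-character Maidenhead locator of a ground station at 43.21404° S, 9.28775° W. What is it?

IE56is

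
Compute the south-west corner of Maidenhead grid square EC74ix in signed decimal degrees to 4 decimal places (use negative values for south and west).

-65.0417, -85.3333

Field E=4, C=2: +4·20° lon, +2·10° lat → SW at lon -100°, lat -70°.
Square 7, 4: +7·2° lon, +4·1° lat → SW at lon -86°, lat -66°.
Subsquare i=8, x=23: +8·0.0833333° lon, +23·0.0416667° lat → SW at lon -85.3333°, lat -65.0417°.
latitude -65.0417, longitude -85.3333.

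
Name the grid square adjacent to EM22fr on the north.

Latitude subsquare r = 17; +1 → 18 = s.
The longitude characters are unchanged.

EM22fs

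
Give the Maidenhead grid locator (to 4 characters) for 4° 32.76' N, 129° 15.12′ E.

PJ44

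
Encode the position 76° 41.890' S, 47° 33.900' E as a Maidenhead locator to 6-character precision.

Offset from 180°W / 90°S: lon 227.5650°, lat 13.3018°.
Field: lon ⌊227.5650/20⌋ = 11 → L; lat ⌊13.3018/10⌋ = 1 → B.
Square: lon ⌊7.5650/2⌋ = 3; lat ⌊3.3018/1⌋ = 3.
Subsquare: lon ⌊1.5650/0.0833333⌋ = 18 → s; lat ⌊0.3018/0.0416667⌋ = 7 → h.

LB33sh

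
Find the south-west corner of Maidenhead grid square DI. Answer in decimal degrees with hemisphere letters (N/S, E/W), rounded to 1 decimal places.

10.0° S, 120.0° W

Field D=3, I=8: +3·20° lon, +8·10° lat → SW at lon -120°, lat -10°.
latitude 10.0° S, longitude 120.0° W.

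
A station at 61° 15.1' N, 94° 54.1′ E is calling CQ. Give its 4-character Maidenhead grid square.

NP71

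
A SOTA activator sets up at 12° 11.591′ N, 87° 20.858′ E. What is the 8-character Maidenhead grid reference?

NK32qe16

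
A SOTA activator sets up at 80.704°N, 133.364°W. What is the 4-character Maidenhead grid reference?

CR30

Shift to the Maidenhead origin (180°W, 90°S): lon 46.64, lat 170.70.
Field (20°×10°, letters A–R): 46.64/20 → 2 → C, 170.70/10 → 17 → R; chars CR.
Square (2°×1°, digits 0–9): 6.64/2 → 3, 0.70/1 → 0; chars 30.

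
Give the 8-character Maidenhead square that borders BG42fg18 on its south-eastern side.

Longitude extended square 1; +1 → 2.
Latitude extended square 8; −1 → 7.

BG42fg27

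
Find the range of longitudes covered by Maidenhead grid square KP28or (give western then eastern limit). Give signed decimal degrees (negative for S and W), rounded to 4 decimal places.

25.1667, 25.2500

Field K=10, P=15: +10·20° lon, +15·10° lat → SW at lon 20°, lat 60°.
Square 2, 8: +2·2° lon, +8·1° lat → SW at lon 24°, lat 68°.
Subsquare o=14, r=17: +14·0.0833333° lon, +17·0.0416667° lat → SW at lon 25.1667°, lat 68.7083°.
Cell spans 0.0833333° lon × 0.0416667° lat.
west 25.1667, east 25.2500.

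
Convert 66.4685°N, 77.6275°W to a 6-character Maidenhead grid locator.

Add 180° to longitude and 90° to latitude: 102.3725, 156.4685.
Field: lon ⌊102.3725/20⌋ = 5 → F; lat ⌊156.4685/10⌋ = 15 → P.
Square: lon ⌊2.3725/2⌋ = 1; lat ⌊6.4685/1⌋ = 6.
Subsquare: lon ⌊0.3725/0.0833333⌋ = 4 → e; lat ⌊0.4685/0.0416667⌋ = 11 → l.

FP16el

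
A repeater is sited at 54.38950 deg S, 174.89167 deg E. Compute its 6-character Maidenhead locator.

RD75ko

Offset from 180°W / 90°S: lon 354.8917°, lat 35.6105°.
Field: lon ⌊354.8917/20⌋ = 17 → R; lat ⌊35.6105/10⌋ = 3 → D.
Square: lon ⌊14.8917/2⌋ = 7; lat ⌊5.6105/1⌋ = 5.
Subsquare: lon ⌊0.8917/0.0833333⌋ = 10 → k; lat ⌊0.6105/0.0416667⌋ = 14 → o.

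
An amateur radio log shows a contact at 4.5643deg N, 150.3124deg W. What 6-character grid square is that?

Shift to the Maidenhead origin (180°W, 90°S): lon 29.6876, lat 94.5643.
Field (20°×10°, letters A–R): 29.6876/20 → 1 → B, 94.5643/10 → 9 → J; chars BJ.
Square (2°×1°, digits 0–9): 9.6876/2 → 4, 4.5643/1 → 4; chars 44.
Subsquare (5′×2.5′, letters a–x): 1.6876/0.0833333 → 20 → u, 0.5643/0.0416667 → 13 → n; chars un.

BJ44un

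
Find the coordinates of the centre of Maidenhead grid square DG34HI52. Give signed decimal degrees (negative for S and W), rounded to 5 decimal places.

Field D=3, G=6: +3·20° lon, +6·10° lat → SW at lon -120°, lat -30°.
Square 3, 4: +3·2° lon, +4·1° lat → SW at lon -114°, lat -26°.
Subsquare h=7, i=8: +7·0.0833333° lon, +8·0.0416667° lat → SW at lon -113.417°, lat -25.6667°.
Extended square 5, 2: +5·0.00833333° lon, +2·0.00416667° lat → SW at lon -113.375°, lat -25.6583°.
Cell spans 0.00833333° lon × 0.00416667° lat. Centre is SW corner plus half of each.
latitude -25.65625, longitude -113.37083.

-25.65625, -113.37083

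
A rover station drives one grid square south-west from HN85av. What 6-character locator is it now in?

HN75xu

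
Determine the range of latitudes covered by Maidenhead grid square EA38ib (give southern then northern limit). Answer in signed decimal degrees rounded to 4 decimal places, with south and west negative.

-81.9583, -81.9167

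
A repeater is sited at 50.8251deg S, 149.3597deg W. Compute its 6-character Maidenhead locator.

BD59he

Shift to the Maidenhead origin (180°W, 90°S): lon 30.6403, lat 39.1749.
Field: 30.6403/20 → 1 → B, 39.1749/10 → 3 → D; chars BD.
Square: 10.6403/2 → 5, 9.1749/1 → 9; chars 59.
Subsquare: 0.6403/0.0833333 → 7 → h, 0.1749/0.0416667 → 4 → e; chars he.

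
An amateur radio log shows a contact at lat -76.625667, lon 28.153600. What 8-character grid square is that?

KB43bi89

Shift to the Maidenhead origin (180°W, 90°S): lon 208.15360, lat 13.37433.
Field: lon ⌊208.15360/20⌋ = 10 → K; lat ⌊13.37433/10⌋ = 1 → B.
Square: lon ⌊8.15360/2⌋ = 4; lat ⌊3.37433/1⌋ = 3.
Subsquare: lon ⌊0.15360/0.0833333⌋ = 1 → b; lat ⌊0.37433/0.0416667⌋ = 8 → i.
Extended square: lon ⌊0.07027/0.00833333⌋ = 8; lat ⌊0.04100/0.00416667⌋ = 9.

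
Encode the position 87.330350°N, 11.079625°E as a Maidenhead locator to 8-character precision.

JR57mh99

Add 180° to longitude and 90° to latitude: 191.07962, 177.33035.
Field: lon ⌊191.07962/20⌋ = 9 → J; lat ⌊177.33035/10⌋ = 17 → R.
Square: lon ⌊11.07962/2⌋ = 5; lat ⌊7.33035/1⌋ = 7.
Subsquare: lon ⌊1.07962/0.0833333⌋ = 12 → m; lat ⌊0.33035/0.0416667⌋ = 7 → h.
Extended square: lon ⌊0.07962/0.00833333⌋ = 9; lat ⌊0.03868/0.00416667⌋ = 9.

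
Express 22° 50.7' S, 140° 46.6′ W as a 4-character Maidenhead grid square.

Add 180° to longitude and 90° to latitude: 39.22, 67.16.
Field (20°×10°, letters A–R): lon ⌊39.22/20⌋ = 1 → B; lat ⌊67.16/10⌋ = 6 → G.
Square (2°×1°, digits 0–9): lon ⌊19.22/2⌋ = 9; lat ⌊7.16/1⌋ = 7.

BG97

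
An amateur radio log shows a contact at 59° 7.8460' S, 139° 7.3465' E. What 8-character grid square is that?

PD90nu48

Add 180° to longitude and 90° to latitude: 319.12244, 30.86923.
Field: lon ⌊319.12244/20⌋ = 15 → P; lat ⌊30.86923/10⌋ = 3 → D.
Square: lon ⌊19.12244/2⌋ = 9; lat ⌊0.86923/1⌋ = 0.
Subsquare: lon ⌊1.12244/0.0833333⌋ = 13 → n; lat ⌊0.86923/0.0416667⌋ = 20 → u.
Extended square: lon ⌊0.03911/0.00833333⌋ = 4; lat ⌊0.03590/0.00416667⌋ = 8.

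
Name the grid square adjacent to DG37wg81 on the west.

DG37wg71

Longitude extended square 8; −1 → 7.
The latitude characters are unchanged.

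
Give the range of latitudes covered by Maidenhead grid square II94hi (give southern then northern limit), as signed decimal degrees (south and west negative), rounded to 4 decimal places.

Field I=8, I=8: +8·20° lon, +8·10° lat → SW at lon -20°, lat -10°.
Square 9, 4: +9·2° lon, +4·1° lat → SW at lon -2°, lat -6°.
Subsquare h=7, i=8: +7·0.0833333° lon, +8·0.0416667° lat → SW at lon -1.41667°, lat -5.66667°.
Cell spans 0.0833333° lon × 0.0416667° lat.
south -5.6667, north -5.6250.

-5.6667, -5.6250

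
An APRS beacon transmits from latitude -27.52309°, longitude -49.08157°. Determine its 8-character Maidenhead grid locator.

GG52ll04

Offset from 180°W / 90°S: lon 130.91843°, lat 62.47691°.
Field: 130.91843/20 → 6 → G, 62.47691/10 → 6 → G; chars GG.
Square: 10.91843/2 → 5, 2.47691/1 → 2; chars 52.
Subsquare: 0.91843/0.0833333 → 11 → l, 0.47691/0.0416667 → 11 → l; chars ll.
Extended square: 0.00176/0.00833333 → 0, 0.01858/0.00416667 → 4; chars 04.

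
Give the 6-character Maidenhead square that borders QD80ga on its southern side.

QC89gx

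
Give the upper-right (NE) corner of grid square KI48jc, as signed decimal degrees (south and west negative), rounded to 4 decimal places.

Field K=10, I=8: +10·20° lon, +8·10° lat → SW at lon 20°, lat -10°.
Square 4, 8: +4·2° lon, +8·1° lat → SW at lon 28°, lat -2°.
Subsquare j=9, c=2: +9·0.0833333° lon, +2·0.0416667° lat → SW at lon 28.75°, lat -1.91667°.
Cell spans 0.0833333° lon × 0.0416667° lat. NE corner is SW corner plus one full cell.
latitude -1.8750, longitude 28.8333.

-1.8750, 28.8333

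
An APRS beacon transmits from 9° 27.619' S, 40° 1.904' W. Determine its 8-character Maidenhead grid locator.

Shift to the Maidenhead origin (180°W, 90°S): lon 139.96827, lat 80.53968.
Field (20°×10°, letters A–R): 139.96827/20 → 6 → G, 80.53968/10 → 8 → I; chars GI.
Square (2°×1°, digits 0–9): 19.96827/2 → 9, 0.53968/1 → 0; chars 90.
Subsquare (5′×2.5′, letters a–x): 1.96827/0.0833333 → 23 → x, 0.53968/0.0416667 → 12 → m; chars xm.
Extended square (30″×15″, digits 0–9): 0.05160/0.00833333 → 6, 0.03968/0.00416667 → 9; chars 69.

GI90xm69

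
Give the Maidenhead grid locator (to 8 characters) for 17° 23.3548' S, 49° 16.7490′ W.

GH52io66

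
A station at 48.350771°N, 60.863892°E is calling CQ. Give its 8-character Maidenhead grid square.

Shift to the Maidenhead origin (180°W, 90°S): lon 240.86389, lat 138.35077.
Field: 240.86389/20 → 12 → M, 138.35077/10 → 13 → N; chars MN.
Square: 0.86389/2 → 0, 8.35077/1 → 8; chars 08.
Subsquare: 0.86389/0.0833333 → 10 → k, 0.35077/0.0416667 → 8 → i; chars ki.
Extended square: 0.03056/0.00833333 → 3, 0.01744/0.00416667 → 4; chars 34.

MN08ki34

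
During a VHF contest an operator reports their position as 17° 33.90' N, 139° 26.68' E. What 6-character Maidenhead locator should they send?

PK97rn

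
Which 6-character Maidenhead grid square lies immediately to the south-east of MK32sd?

MK32tc

Longitude subsquare s = 18; +1 → 19 = t.
Latitude subsquare d = 3; −1 → 2 = c.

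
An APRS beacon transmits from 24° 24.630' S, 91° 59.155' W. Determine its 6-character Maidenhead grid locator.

EG45ao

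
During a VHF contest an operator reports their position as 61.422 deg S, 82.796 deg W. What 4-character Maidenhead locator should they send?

EC88

Add 180° to longitude and 90° to latitude: 97.20, 28.58.
Field (20°×10°, letters A–R): lon ⌊97.20/20⌋ = 4 → E; lat ⌊28.58/10⌋ = 2 → C.
Square (2°×1°, digits 0–9): lon ⌊17.20/2⌋ = 8; lat ⌊8.58/1⌋ = 8.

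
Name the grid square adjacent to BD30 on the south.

BC39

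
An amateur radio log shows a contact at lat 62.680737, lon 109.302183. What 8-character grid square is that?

OP42pq63

Offset from 180°W / 90°S: lon 289.30218°, lat 152.68074°.
Field: 289.30218/20 → 14 → O, 152.68074/10 → 15 → P; chars OP.
Square: 9.30218/2 → 4, 2.68074/1 → 2; chars 42.
Subsquare: 1.30218/0.0833333 → 15 → p, 0.68074/0.0416667 → 16 → q; chars pq.
Extended square: 0.05218/0.00833333 → 6, 0.01407/0.00416667 → 3; chars 63.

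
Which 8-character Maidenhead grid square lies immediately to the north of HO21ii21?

HO21ii22

Latitude extended square 1; +1 → 2.
The longitude characters are unchanged.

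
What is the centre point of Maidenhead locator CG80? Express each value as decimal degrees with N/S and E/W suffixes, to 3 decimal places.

Field C=2, G=6: +2·20° lon, +6·10° lat → SW at lon -140°, lat -30°.
Square 8, 0: +8·2° lon, +0·1° lat → SW at lon -124°, lat -30°.
Cell spans 2° lon × 1° lat. Centre is SW corner plus half of each.
latitude 29.500° S, longitude 123.000° W.

29.500° S, 123.000° W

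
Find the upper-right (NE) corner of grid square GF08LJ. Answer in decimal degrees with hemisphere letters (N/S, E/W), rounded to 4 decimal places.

31.5833° S, 59.0000° W

Field G=6, F=5: +6·20° lon, +5·10° lat → SW at lon -60°, lat -40°.
Square 0, 8: +0·2° lon, +8·1° lat → SW at lon -60°, lat -32°.
Subsquare l=11, j=9: +11·0.0833333° lon, +9·0.0416667° lat → SW at lon -59.0833°, lat -31.625°.
Cell spans 0.0833333° lon × 0.0416667° lat. NE corner is SW corner plus one full cell.
latitude 31.5833° S, longitude 59.0000° W.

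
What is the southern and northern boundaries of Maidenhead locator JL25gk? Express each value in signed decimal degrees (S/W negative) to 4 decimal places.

25.4167, 25.4583

Field J=9, L=11: +9·20° lon, +11·10° lat → SW at lon 0°, lat 20°.
Square 2, 5: +2·2° lon, +5·1° lat → SW at lon 4°, lat 25°.
Subsquare g=6, k=10: +6·0.0833333° lon, +10·0.0416667° lat → SW at lon 4.5°, lat 25.4167°.
Cell spans 0.0833333° lon × 0.0416667° lat.
south 25.4167, north 25.4583.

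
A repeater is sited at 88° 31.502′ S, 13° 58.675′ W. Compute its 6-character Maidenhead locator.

Offset from 180°W / 90°S: lon 166.0221°, lat 1.4750°.
Field (20°×10°, letters A–R): lon ⌊166.0221/20⌋ = 8 → I; lat ⌊1.4750/10⌋ = 0 → A.
Square (2°×1°, digits 0–9): lon ⌊6.0221/2⌋ = 3; lat ⌊1.4750/1⌋ = 1.
Subsquare (5′×2.5′, letters a–x): lon ⌊0.0221/0.0833333⌋ = 0 → a; lat ⌊0.4750/0.0416667⌋ = 11 → l.

IA31al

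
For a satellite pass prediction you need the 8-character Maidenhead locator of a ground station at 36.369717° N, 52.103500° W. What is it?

GM36wi78

Add 180° to longitude and 90° to latitude: 127.89650, 126.36972.
Field: lon ⌊127.89650/20⌋ = 6 → G; lat ⌊126.36972/10⌋ = 12 → M.
Square: lon ⌊7.89650/2⌋ = 3; lat ⌊6.36972/1⌋ = 6.
Subsquare: lon ⌊1.89650/0.0833333⌋ = 22 → w; lat ⌊0.36972/0.0416667⌋ = 8 → i.
Extended square: lon ⌊0.06317/0.00833333⌋ = 7; lat ⌊0.03638/0.00416667⌋ = 8.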